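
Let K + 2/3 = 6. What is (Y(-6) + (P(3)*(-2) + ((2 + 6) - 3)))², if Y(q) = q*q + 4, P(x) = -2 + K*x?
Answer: 289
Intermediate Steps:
K = 16/3 (K = -⅔ + 6 = 16/3 ≈ 5.3333)
P(x) = -2 + 16*x/3
Y(q) = 4 + q² (Y(q) = q² + 4 = 4 + q²)
(Y(-6) + (P(3)*(-2) + ((2 + 6) - 3)))² = ((4 + (-6)²) + ((-2 + (16/3)*3)*(-2) + ((2 + 6) - 3)))² = ((4 + 36) + ((-2 + 16)*(-2) + (8 - 3)))² = (40 + (14*(-2) + 5))² = (40 + (-28 + 5))² = (40 - 23)² = 17² = 289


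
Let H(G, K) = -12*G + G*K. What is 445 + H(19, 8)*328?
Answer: -24483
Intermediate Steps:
445 + H(19, 8)*328 = 445 + (19*(-12 + 8))*328 = 445 + (19*(-4))*328 = 445 - 76*328 = 445 - 24928 = -24483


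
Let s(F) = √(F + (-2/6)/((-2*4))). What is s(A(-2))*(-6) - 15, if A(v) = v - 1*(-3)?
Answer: -15 - 5*√6/2 ≈ -21.124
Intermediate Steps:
A(v) = 3 + v (A(v) = v + 3 = 3 + v)
s(F) = √(1/24 + F) (s(F) = √(F - 2*⅙/(-8)) = √(F - ⅓*(-⅛)) = √(F + 1/24) = √(1/24 + F))
s(A(-2))*(-6) - 15 = (√(6 + 144*(3 - 2))/12)*(-6) - 15 = (√(6 + 144*1)/12)*(-6) - 15 = (√(6 + 144)/12)*(-6) - 15 = (√150/12)*(-6) - 15 = ((5*√6)/12)*(-6) - 15 = (5*√6/12)*(-6) - 15 = -5*√6/2 - 15 = -15 - 5*√6/2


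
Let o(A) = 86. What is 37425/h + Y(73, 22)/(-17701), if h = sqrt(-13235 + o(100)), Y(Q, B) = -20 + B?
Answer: -2/17701 - 12475*I*sqrt(1461)/1461 ≈ -0.00011299 - 326.37*I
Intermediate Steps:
h = 3*I*sqrt(1461) (h = sqrt(-13235 + 86) = sqrt(-13149) = 3*I*sqrt(1461) ≈ 114.67*I)
37425/h + Y(73, 22)/(-17701) = 37425/((3*I*sqrt(1461))) + (-20 + 22)/(-17701) = 37425*(-I*sqrt(1461)/4383) + 2*(-1/17701) = -12475*I*sqrt(1461)/1461 - 2/17701 = -2/17701 - 12475*I*sqrt(1461)/1461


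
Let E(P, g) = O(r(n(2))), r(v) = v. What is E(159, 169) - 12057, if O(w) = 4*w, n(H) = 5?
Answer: -12037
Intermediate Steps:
E(P, g) = 20 (E(P, g) = 4*5 = 20)
E(159, 169) - 12057 = 20 - 12057 = -12037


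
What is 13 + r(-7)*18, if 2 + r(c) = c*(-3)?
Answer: 355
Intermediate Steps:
r(c) = -2 - 3*c (r(c) = -2 + c*(-3) = -2 - 3*c)
13 + r(-7)*18 = 13 + (-2 - 3*(-7))*18 = 13 + (-2 + 21)*18 = 13 + 19*18 = 13 + 342 = 355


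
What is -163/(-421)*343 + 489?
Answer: 261778/421 ≈ 621.80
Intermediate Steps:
-163/(-421)*343 + 489 = -163*(-1/421)*343 + 489 = (163/421)*343 + 489 = 55909/421 + 489 = 261778/421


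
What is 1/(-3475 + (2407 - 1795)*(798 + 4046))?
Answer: 1/2961053 ≈ 3.3772e-7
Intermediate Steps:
1/(-3475 + (2407 - 1795)*(798 + 4046)) = 1/(-3475 + 612*4844) = 1/(-3475 + 2964528) = 1/2961053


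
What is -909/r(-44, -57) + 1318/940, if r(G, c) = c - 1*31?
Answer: 242611/20680 ≈ 11.732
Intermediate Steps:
r(G, c) = -31 + c (r(G, c) = c - 31 = -31 + c)
-909/r(-44, -57) + 1318/940 = -909/(-31 - 57) + 1318/940 = -909/(-88) + 1318*(1/940) = -909*(-1/88) + 659/470 = 909/88 + 659/470 = 242611/20680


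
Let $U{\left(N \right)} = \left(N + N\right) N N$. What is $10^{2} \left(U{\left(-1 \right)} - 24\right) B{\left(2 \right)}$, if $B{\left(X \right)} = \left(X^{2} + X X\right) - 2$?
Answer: $-15600$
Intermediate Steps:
$B{\left(X \right)} = -2 + 2 X^{2}$ ($B{\left(X \right)} = \left(X^{2} + X^{2}\right) - 2 = 2 X^{2} - 2 = -2 + 2 X^{2}$)
$U{\left(N \right)} = 2 N^{3}$ ($U{\left(N \right)} = 2 N N N = 2 N^{2} N = 2 N^{3}$)
$10^{2} \left(U{\left(-1 \right)} - 24\right) B{\left(2 \right)} = 10^{2} \left(2 \left(-1\right)^{3} - 24\right) \left(-2 + 2 \cdot 2^{2}\right) = 100 \left(2 \left(-1\right) - 24\right) \left(-2 + 2 \cdot 4\right) = 100 \left(-2 - 24\right) \left(-2 + 8\right) = 100 \left(\left(-26\right) 6\right) = 100 \left(-156\right) = -15600$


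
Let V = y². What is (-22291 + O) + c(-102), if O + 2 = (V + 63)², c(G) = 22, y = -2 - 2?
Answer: -16030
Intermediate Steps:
y = -4
V = 16 (V = (-4)² = 16)
O = 6239 (O = -2 + (16 + 63)² = -2 + 79² = -2 + 6241 = 6239)
(-22291 + O) + c(-102) = (-22291 + 6239) + 22 = -16052 + 22 = -16030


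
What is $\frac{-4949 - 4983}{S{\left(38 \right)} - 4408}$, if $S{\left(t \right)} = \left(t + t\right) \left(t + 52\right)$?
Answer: $- \frac{2483}{608} \approx -4.0839$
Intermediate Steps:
$S{\left(t \right)} = 2 t \left(52 + t\right)$
$\frac{-4949 - 4983}{S{\left(38 \right)} - 4408} = \frac{-4949 - 4983}{2 \cdot 38 \left(52 + 38\right) - 4408} = - \frac{9932}{2 \cdot 38 \cdot 90 - 4408} = - \frac{9932}{6840 - 4408} = - \frac{9932}{2432} = \left(-9932\right) \frac{1}{2432} = - \frac{2483}{608}$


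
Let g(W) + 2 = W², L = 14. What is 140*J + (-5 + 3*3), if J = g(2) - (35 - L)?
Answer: -2656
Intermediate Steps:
g(W) = -2 + W²
J = -19 (J = (-2 + 2²) - (35 - 1*14) = (-2 + 4) - (35 - 14) = 2 - 1*21 = 2 - 21 = -19)
140*J + (-5 + 3*3) = 140*(-19) + (-5 + 3*3) = -2660 + (-5 + 9) = -2660 + 4 = -2656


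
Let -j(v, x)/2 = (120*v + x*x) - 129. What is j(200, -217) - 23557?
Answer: -165477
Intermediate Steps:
j(v, x) = 258 - 240*v - 2*x² (j(v, x) = -2*((120*v + x*x) - 129) = -2*((120*v + x²) - 129) = -2*((x² + 120*v) - 129) = -2*(-129 + x² + 120*v) = 258 - 240*v - 2*x²)
j(200, -217) - 23557 = (258 - 240*200 - 2*(-217)²) - 23557 = (258 - 48000 - 2*47089) - 23557 = (258 - 48000 - 94178) - 23557 = -141920 - 23557 = -165477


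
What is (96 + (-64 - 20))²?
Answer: 144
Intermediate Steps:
(96 + (-64 - 20))² = (96 - 84)² = 12² = 144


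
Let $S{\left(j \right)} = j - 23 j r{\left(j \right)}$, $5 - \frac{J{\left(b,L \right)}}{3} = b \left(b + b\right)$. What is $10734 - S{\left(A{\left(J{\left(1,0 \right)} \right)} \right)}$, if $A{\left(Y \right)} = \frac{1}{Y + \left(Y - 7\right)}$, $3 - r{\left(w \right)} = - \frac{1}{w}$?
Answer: $\frac{118395}{11} \approx 10763.0$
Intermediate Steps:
$r{\left(w \right)} = 3 + \frac{1}{w}$ ($r{\left(w \right)} = 3 - - \frac{1}{w} = 3 + \frac{1}{w}$)
$J{\left(b,L \right)} = 15 - 6 b^{2}$ ($J{\left(b,L \right)} = 15 - 3 b \left(b + b\right) = 15 - 3 b 2 b = 15 - 3 \cdot 2 b^{2} = 15 - 6 b^{2}$)
$A{\left(Y \right)} = \frac{1}{-7 + 2 Y}$ ($A{\left(Y \right)} = \frac{1}{Y + \left(Y - 7\right)} = \frac{1}{Y + \left(-7 + Y\right)} = \frac{1}{-7 + 2 Y}$)
$S{\left(j \right)} = j - 23 j \left(3 + \frac{1}{j}\right)$
$10734 - S{\left(A{\left(J{\left(1,0 \right)} \right)} \right)} = 10734 - \left(-23 - \frac{68}{-7 + 2 \left(15 - 6 \cdot 1^{2}\right)}\right) = 10734 - \left(-23 - \frac{68}{-7 + 2 \left(15 - 6\right)}\right) = 10734 - \left(-23 - \frac{68}{-7 + 2 \cdot 9}\right) = 10734 - \left(-23 - \frac{68}{-7 + 18}\right) = 10734 - \left(-23 - \frac{68}{11}\right) = 10734 - - \frac{321}{11} = 10734 + \frac{321}{11} = \frac{118395}{11}$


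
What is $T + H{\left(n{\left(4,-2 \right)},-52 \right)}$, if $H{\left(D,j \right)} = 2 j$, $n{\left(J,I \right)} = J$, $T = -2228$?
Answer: $-2332$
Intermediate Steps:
$T + H{\left(n{\left(4,-2 \right)},-52 \right)} = -2228 + 2 \left(-52\right) = -2228 - 104 = -2332$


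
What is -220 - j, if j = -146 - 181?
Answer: 107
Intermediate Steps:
j = -327
-220 - j = -220 - 1*(-327) = -220 + 327 = 107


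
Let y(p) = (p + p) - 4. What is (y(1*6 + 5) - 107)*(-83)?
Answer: 7387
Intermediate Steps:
y(p) = -4 + 2*p (y(p) = 2*p - 4 = -4 + 2*p)
(y(1*6 + 5) - 107)*(-83) = ((-4 + 2*(1*6 + 5)) - 107)*(-83) = ((-4 + 2*(6 + 5)) - 107)*(-83) = ((-4 + 2*11) - 107)*(-83) = ((-4 + 22) - 107)*(-83) = (18 - 107)*(-83) = -89*(-83) = 7387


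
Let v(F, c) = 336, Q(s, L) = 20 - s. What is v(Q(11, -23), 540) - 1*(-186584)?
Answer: 186920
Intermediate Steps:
v(Q(11, -23), 540) - 1*(-186584) = 336 - 1*(-186584) = 336 + 186584 = 186920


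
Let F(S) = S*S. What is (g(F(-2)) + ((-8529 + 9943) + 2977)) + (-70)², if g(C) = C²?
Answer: 9307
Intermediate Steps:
F(S) = S²
(g(F(-2)) + ((-8529 + 9943) + 2977)) + (-70)² = (((-2)²)² + ((-8529 + 9943) + 2977)) + (-70)² = (4² + (1414 + 2977)) + 4900 = (16 + 4391) + 4900 = 4407 + 4900 = 9307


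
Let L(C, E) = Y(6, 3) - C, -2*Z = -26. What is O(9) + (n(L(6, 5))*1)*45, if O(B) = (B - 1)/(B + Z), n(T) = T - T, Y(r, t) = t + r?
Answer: 4/11 ≈ 0.36364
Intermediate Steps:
Z = 13 (Z = -½*(-26) = 13)
Y(r, t) = r + t
L(C, E) = 9 - C (L(C, E) = (6 + 3) - C = 9 - C)
n(T) = 0
O(B) = (-1 + B)/(13 + B) (O(B) = (B - 1)/(B + 13) = (-1 + B)/(13 + B))
O(9) + (n(L(6, 5))*1)*45 = (-1 + 9)/(13 + 9) + (0*1)*45 = 8/22 + 0*45 = (1/22)*8 + 0 = 4/11 + 0 = 4/11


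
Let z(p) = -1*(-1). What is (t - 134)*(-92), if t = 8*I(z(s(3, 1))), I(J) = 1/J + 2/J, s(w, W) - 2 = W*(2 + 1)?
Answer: 10120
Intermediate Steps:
s(w, W) = 2 + 3*W (s(w, W) = 2 + W*(2 + 1) = 2 + W*3 = 2 + 3*W)
z(p) = 1
I(J) = 3/J (I(J) = 1/J + 2/J = 3/J)
t = 24 (t = 8*(3/1) = 8*(3*1) = 8*3 = 24)
(t - 134)*(-92) = (24 - 134)*(-92) = -110*(-92) = 10120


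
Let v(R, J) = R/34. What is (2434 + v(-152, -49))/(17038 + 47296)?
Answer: 20651/546839 ≈ 0.037764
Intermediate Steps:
v(R, J) = R/34 (v(R, J) = R*(1/34) = R/34)
(2434 + v(-152, -49))/(17038 + 47296) = (2434 + (1/34)*(-152))/(17038 + 47296) = (2434 - 76/17)/64334 = (41302/17)*(1/64334) = 20651/546839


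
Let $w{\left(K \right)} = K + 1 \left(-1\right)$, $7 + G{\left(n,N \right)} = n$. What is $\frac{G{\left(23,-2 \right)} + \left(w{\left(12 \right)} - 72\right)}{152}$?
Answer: $- \frac{45}{152} \approx -0.29605$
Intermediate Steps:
$G{\left(n,N \right)} = -7 + n$
$w{\left(K \right)} = -1 + K$ ($w{\left(K \right)} = K - 1 = -1 + K$)
$\frac{G{\left(23,-2 \right)} + \left(w{\left(12 \right)} - 72\right)}{152} = \frac{\left(-7 + 23\right) + \left(\left(-1 + 12\right) - 72\right)}{152} = \left(16 + \left(11 - 72\right)\right) \frac{1}{152} = \left(16 - 61\right) \frac{1}{152} = \left(-45\right) \frac{1}{152} = - \frac{45}{152}$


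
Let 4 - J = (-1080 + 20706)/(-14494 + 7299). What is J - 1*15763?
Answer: -113366379/7195 ≈ -15756.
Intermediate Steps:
J = 48406/7195 (J = 4 - (-1080 + 20706)/(-14494 + 7299) = 4 - 19626/(-7195) = 4 - 19626*(-1)/7195 = 4 - 1*(-19626/7195) = 4 + 19626/7195 = 48406/7195 ≈ 6.7277)
J - 1*15763 = 48406/7195 - 1*15763 = 48406/7195 - 15763 = -113366379/7195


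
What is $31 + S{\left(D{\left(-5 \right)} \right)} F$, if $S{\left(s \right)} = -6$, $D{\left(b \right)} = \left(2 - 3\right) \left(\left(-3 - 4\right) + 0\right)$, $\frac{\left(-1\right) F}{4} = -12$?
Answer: $-257$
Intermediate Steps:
$F = 48$ ($F = \left(-4\right) \left(-12\right) = 48$)
$D{\left(b \right)} = 7$ ($D{\left(b \right)} = - (\left(-3 - 4\right) + 0) = - (-7 + 0) = \left(-1\right) \left(-7\right) = 7$)
$31 + S{\left(D{\left(-5 \right)} \right)} F = 31 - 288 = -257$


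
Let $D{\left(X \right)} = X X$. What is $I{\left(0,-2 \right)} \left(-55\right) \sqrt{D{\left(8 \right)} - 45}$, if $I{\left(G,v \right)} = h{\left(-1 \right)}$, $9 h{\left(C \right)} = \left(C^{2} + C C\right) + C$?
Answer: $- \frac{55 \sqrt{19}}{9} \approx -26.638$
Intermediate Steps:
$h{\left(C \right)} = \frac{C}{9} + \frac{2 C^{2}}{9}$ ($h{\left(C \right)} = \frac{\left(C^{2} + C C\right) + C}{9} = \frac{\left(C^{2} + C^{2}\right) + C}{9} = \frac{2 C^{2} + C}{9} = \frac{C + 2 C^{2}}{9} = \frac{C}{9} + \frac{2 C^{2}}{9}$)
$I{\left(G,v \right)} = \frac{1}{9}$ ($I{\left(G,v \right)} = \frac{1}{9} \left(-1\right) \left(1 + 2 \left(-1\right)\right) = \frac{1}{9} \left(-1\right) \left(1 - 2\right) = \frac{1}{9} \left(-1\right) \left(-1\right) = \frac{1}{9}$)
$D{\left(X \right)} = X^{2}$
$I{\left(0,-2 \right)} \left(-55\right) \sqrt{D{\left(8 \right)} - 45} = \frac{1}{9} \left(-55\right) \sqrt{8^{2} - 45} = - \frac{55 \sqrt{64 - 45}}{9} = - \frac{55 \sqrt{19}}{9}$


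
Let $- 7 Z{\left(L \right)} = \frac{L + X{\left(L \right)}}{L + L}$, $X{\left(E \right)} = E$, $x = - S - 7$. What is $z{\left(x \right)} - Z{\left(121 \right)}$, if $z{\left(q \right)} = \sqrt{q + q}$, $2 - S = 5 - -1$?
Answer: $\frac{1}{7} + i \sqrt{6} \approx 0.14286 + 2.4495 i$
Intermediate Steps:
$S = -4$ ($S = 2 - \left(5 - -1\right) = 2 - \left(5 + 1\right) = 2 - 6 = -4$)
$x = -3$ ($x = \left(-1\right) \left(-4\right) - 7 = 4 - 7 = -3$)
$z{\left(q \right)} = \sqrt{2} \sqrt{q}$ ($z{\left(q \right)} = \sqrt{2 q} = \sqrt{2} \sqrt{q}$)
$Z{\left(L \right)} = - \frac{1}{7}$ ($Z{\left(L \right)} = - \frac{\left(L + L\right) \frac{1}{L + L}}{7} = - \frac{2 L \frac{1}{2 L}}{7} = \left(- \frac{1}{7}\right) 1 = - \frac{1}{7}$)
$z{\left(x \right)} - Z{\left(121 \right)} = \sqrt{2} \sqrt{-3} - - \frac{1}{7} = \sqrt{2} i \sqrt{3} + \frac{1}{7} = i \sqrt{6} + \frac{1}{7} = \frac{1}{7} + i \sqrt{6}$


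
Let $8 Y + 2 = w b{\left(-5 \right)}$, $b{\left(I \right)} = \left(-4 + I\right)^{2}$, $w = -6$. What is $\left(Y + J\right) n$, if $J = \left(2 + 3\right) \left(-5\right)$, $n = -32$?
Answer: $2752$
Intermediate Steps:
$J = -25$ ($J = 5 \left(-5\right) = -25$)
$Y = -61$ ($Y = - \frac{1}{4} + \frac{\left(-6\right) \left(-4 - 5\right)^{2}}{8} = - \frac{1}{4} + \frac{\left(-6\right) \left(-9\right)^{2}}{8} = - \frac{1}{4} + \frac{\left(-6\right) 81}{8} = - \frac{1}{4} + \frac{1}{8} \left(-486\right) = - \frac{1}{4} - \frac{243}{4} = -61$)
$\left(Y + J\right) n = \left(-61 - 25\right) \left(-32\right) = \left(-86\right) \left(-32\right) = 2752$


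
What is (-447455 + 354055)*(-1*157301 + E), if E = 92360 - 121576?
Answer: 17420687800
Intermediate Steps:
E = -29216
(-447455 + 354055)*(-1*157301 + E) = (-447455 + 354055)*(-1*157301 - 29216) = -93400*(-157301 - 29216) = -93400*(-186517) = 17420687800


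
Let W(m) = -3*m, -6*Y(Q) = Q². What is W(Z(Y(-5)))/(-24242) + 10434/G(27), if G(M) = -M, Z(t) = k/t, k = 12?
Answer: -1053921922/2727225 ≈ -386.44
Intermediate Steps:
Y(Q) = -Q²/6
Z(t) = 12/t
W(Z(Y(-5)))/(-24242) + 10434/G(27) = -36/((-⅙*(-5)²))/(-24242) + 10434/((-1*27)) = -36/((-⅙*25))*(-1/24242) + 10434/(-27) = -36/(-25/6)*(-1/24242) + 10434*(-1/27) = -36*(-6)/25*(-1/24242) - 3478/9 = -3*(-72/25)*(-1/24242) - 3478/9 = (216/25)*(-1/24242) - 3478/9 = -108/303025 - 3478/9 = -1053921922/2727225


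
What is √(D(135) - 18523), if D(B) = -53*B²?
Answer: 8*I*√15382 ≈ 992.19*I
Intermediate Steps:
√(D(135) - 18523) = √(-53*135² - 18523) = √(-53*18225 - 18523) = √(-965925 - 18523) = √(-984448) = 8*I*√15382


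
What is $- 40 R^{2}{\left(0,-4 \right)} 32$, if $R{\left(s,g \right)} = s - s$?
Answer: $0$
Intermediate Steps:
$R{\left(s,g \right)} = 0$
$- 40 R^{2}{\left(0,-4 \right)} 32 = - 40 \cdot 0^{2} \cdot 32 = \left(-40\right) 0 \cdot 32 = 0 \cdot 32 = 0$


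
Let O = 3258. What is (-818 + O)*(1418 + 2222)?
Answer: 8881600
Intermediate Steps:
(-818 + O)*(1418 + 2222) = (-818 + 3258)*(1418 + 2222) = 2440*3640 = 8881600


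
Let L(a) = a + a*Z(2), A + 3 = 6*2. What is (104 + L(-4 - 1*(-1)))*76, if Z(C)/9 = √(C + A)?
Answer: 7676 - 2052*√11 ≈ 870.29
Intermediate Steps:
A = 9 (A = -3 + 6*2 = -3 + 12 = 9)
Z(C) = 9*√(9 + C) (Z(C) = 9*√(C + 9) = 9*√(9 + C))
L(a) = a + 9*a*√11 (L(a) = a + a*(9*√(9 + 2)) = a + a*(9*√11) = a + 9*a*√11)
(104 + L(-4 - 1*(-1)))*76 = (104 + (-4 - 1*(-1))*(1 + 9*√11))*76 = (104 + (-4 + 1)*(1 + 9*√11))*76 = (104 - 3*(1 + 9*√11))*76 = (104 + (-3 - 27*√11))*76 = (101 - 27*√11)*76 = 7676 - 2052*√11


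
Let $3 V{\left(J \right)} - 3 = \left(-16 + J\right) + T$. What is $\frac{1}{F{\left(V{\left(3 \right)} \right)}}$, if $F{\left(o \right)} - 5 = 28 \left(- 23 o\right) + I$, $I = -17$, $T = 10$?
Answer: $- \frac{1}{12} \approx -0.083333$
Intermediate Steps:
$V{\left(J \right)} = -1 + \frac{J}{3}$ ($V{\left(J \right)} = 1 + \frac{\left(-16 + J\right) + 10}{3} = 1 + \frac{-6 + J}{3} = 1 + \left(-2 + \frac{J}{3}\right) = -1 + \frac{J}{3}$)
$F{\left(o \right)} = -12 - 644 o$ ($F{\left(o \right)} = 5 + \left(28 \left(- 23 o\right) - 17\right) = 5 - \left(17 + 644 o\right) = -12 - 644 o$)
$\frac{1}{F{\left(V{\left(3 \right)} \right)}} = \frac{1}{-12 - 644 \left(-1 + \frac{1}{3} \cdot 3\right)} = \frac{1}{-12 - 644 \left(-1 + 1\right)} = \frac{1}{-12 - 0} = \frac{1}{-12 + 0} = \frac{1}{-12} = - \frac{1}{12}$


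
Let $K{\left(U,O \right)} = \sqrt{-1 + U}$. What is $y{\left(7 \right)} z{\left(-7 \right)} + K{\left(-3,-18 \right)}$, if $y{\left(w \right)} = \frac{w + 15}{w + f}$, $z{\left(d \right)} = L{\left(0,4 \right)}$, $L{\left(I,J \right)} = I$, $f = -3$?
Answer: $2 i \approx 2.0 i$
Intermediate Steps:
$z{\left(d \right)} = 0$
$y{\left(w \right)} = \frac{15 + w}{-3 + w}$ ($y{\left(w \right)} = \frac{w + 15}{w - 3} = \frac{15 + w}{-3 + w}$)
$y{\left(7 \right)} z{\left(-7 \right)} + K{\left(-3,-18 \right)} = \frac{15 + 7}{-3 + 7} \cdot 0 + \sqrt{-1 - 3} = \frac{1}{4} \cdot 22 \cdot 0 + \sqrt{-4} = \frac{1}{4} \cdot 22 \cdot 0 + 2 i = \frac{11}{2} \cdot 0 + 2 i = 0 + 2 i = 2 i$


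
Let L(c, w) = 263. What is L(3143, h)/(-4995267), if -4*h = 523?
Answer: -263/4995267 ≈ -5.2650e-5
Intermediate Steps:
h = -523/4 (h = -¼*523 = -523/4 ≈ -130.75)
L(3143, h)/(-4995267) = 263/(-4995267) = 263*(-1/4995267) = -263/4995267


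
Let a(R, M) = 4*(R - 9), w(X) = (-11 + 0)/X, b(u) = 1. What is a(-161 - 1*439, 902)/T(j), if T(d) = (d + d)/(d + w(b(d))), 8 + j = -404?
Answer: -257607/206 ≈ -1250.5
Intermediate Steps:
j = -412 (j = -8 - 404 = -412)
w(X) = -11/X
T(d) = 2*d/(-11 + d) (T(d) = (d + d)/(d - 11/1) = (2*d)/(d - 11*1) = (2*d)/(d - 11) = (2*d)/(-11 + d) = 2*d/(-11 + d))
a(R, M) = -36 + 4*R (a(R, M) = 4*(-9 + R) = -36 + 4*R)
a(-161 - 1*439, 902)/T(j) = (-36 + 4*(-161 - 1*439))/((2*(-412)/(-11 - 412))) = (-36 + 4*(-161 - 439))/((2*(-412)/(-423))) = (-36 + 4*(-600))/((2*(-412)*(-1/423))) = (-36 - 2400)/(824/423) = -2436*423/824 = -257607/206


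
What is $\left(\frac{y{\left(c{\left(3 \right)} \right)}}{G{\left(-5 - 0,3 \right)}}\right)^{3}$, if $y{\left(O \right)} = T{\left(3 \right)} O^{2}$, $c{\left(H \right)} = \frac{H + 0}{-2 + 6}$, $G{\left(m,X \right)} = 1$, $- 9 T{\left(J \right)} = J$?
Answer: $- \frac{27}{4096} \approx -0.0065918$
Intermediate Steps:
$T{\left(J \right)} = - \frac{J}{9}$
$c{\left(H \right)} = \frac{H}{4}$
$y{\left(O \right)} = - \frac{O^{2}}{3}$ ($y{\left(O \right)} = \left(- \frac{1}{9}\right) 3 O^{2} = - \frac{O^{2}}{3}$)
$\left(\frac{y{\left(c{\left(3 \right)} \right)}}{G{\left(-5 - 0,3 \right)}}\right)^{3} = \left(\frac{\left(- \frac{1}{3}\right) \left(\frac{1}{4} \cdot 3\right)^{2}}{1}\right)^{3} = \left(- \frac{\left(\frac{3}{4}\right)^{2}}{3} \cdot 1\right)^{3} = \left(\left(- \frac{1}{3}\right) \frac{9}{16} \cdot 1\right)^{3} = \left(\left(- \frac{3}{16}\right) 1\right)^{3} = \left(- \frac{3}{16}\right)^{3} = - \frac{27}{4096}$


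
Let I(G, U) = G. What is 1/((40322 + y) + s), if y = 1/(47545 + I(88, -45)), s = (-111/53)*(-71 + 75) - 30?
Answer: 2524549/101697979309 ≈ 2.4824e-5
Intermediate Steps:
s = -2034/53 (s = -111*1/53*4 - 30 = -111/53*4 - 30 = -444/53 - 30 = -2034/53 ≈ -38.377)
y = 1/47633 (y = 1/(47545 + 88) = 1/47633 ≈ 2.0994e-5)
1/((40322 + y) + s) = 1/((40322 + 1/47633) - 2034/53) = 1/(1920657827/47633 - 2034/53) = 1/(101697979309/2524549) = 2524549/101697979309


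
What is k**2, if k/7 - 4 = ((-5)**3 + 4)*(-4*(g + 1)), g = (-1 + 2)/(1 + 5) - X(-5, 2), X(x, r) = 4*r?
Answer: 4812196900/9 ≈ 5.3469e+8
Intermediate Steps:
g = -47/6 (g = (-1 + 2)/(1 + 5) - 4*2 = 1/6 - 1*8 = 1*(1/6) - 8 = 1/6 - 8 = -47/6 ≈ -7.8333)
k = -69370/3 (k = 28 + 7*(((-5)**3 + 4)*(-4*(-47/6 + 1))) = 28 + 7*((-125 + 4)*(-4*(-41/6))) = 28 + 7*(-121*82/3) = 28 + 7*(-9922/3) = 28 - 69454/3 = -69370/3 ≈ -23123.)
k**2 = (-69370/3)**2 = 4812196900/9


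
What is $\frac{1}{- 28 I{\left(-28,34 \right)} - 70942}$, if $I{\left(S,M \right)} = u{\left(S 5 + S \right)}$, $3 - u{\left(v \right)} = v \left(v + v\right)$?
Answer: $\frac{1}{1509518} \approx 6.6246 \cdot 10^{-7}$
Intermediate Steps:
$u{\left(v \right)} = 3 - 2 v^{2}$ ($u{\left(v \right)} = 3 - v \left(v + v\right) = 3 - v 2 v = 3 - 2 v^{2}$)
$I{\left(S,M \right)} = 3 - 72 S^{2}$ ($I{\left(S,M \right)} = 3 - 2 \left(S 5 + S\right)^{2} = 3 - 2 \left(5 S + S\right)^{2} = 3 - 2 \left(6 S\right)^{2} = 3 - 2 \cdot 36 S^{2} = 3 - 72 S^{2}$)
$\frac{1}{- 28 I{\left(-28,34 \right)} - 70942} = \frac{1}{- 28 \left(3 - 72 \left(-28\right)^{2}\right) - 70942} = \frac{1}{- 28 \left(3 - 56448\right) - 70942} = \frac{1}{\left(-28\right) \left(-56445\right) - 70942} = \frac{1}{1580460 - 70942} = \frac{1}{1509518}$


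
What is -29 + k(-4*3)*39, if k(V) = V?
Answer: -497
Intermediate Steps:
-29 + k(-4*3)*39 = -29 - 4*3*39 = -29 - 12*39 = -29 - 468 = -497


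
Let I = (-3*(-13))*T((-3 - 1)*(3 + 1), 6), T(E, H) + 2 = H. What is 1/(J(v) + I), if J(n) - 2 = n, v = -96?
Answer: 1/62 ≈ 0.016129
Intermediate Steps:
J(n) = 2 + n
T(E, H) = -2 + H
I = 156 (I = (-3*(-13))*(-2 + 6) = 39*4 = 156)
1/(J(v) + I) = 1/((2 - 96) + 156) = 1/(-94 + 156) = 1/62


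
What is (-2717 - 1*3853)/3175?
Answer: -1314/635 ≈ -2.0693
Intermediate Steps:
(-2717 - 1*3853)/3175 = (-2717 - 3853)*(1/3175) = -6570*1/3175 = -1314/635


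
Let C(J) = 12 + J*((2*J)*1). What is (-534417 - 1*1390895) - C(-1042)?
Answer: -4096852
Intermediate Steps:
C(J) = 12 + 2*J² (C(J) = 12 + J*(2*J) = 12 + 2*J²)
(-534417 - 1*1390895) - C(-1042) = (-534417 - 1*1390895) - (12 + 2*(-1042)²) = (-534417 - 1390895) - (12 + 2*1085764) = -1925312 - (12 + 2171528) = -1925312 - 1*2171540 = -1925312 - 2171540 = -4096852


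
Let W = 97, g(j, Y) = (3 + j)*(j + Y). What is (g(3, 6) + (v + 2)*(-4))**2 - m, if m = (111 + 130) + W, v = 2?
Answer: 1106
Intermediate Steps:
g(j, Y) = (3 + j)*(Y + j)
m = 338 (m = (111 + 130) + 97 = 241 + 97 = 338)
(g(3, 6) + (v + 2)*(-4))**2 - m = ((3**2 + 3*6 + 3*3 + 6*3) + (2 + 2)*(-4))**2 - 1*338 = ((9 + 18 + 9 + 18) + 4*(-4))**2 - 338 = (54 - 16)**2 - 338 = 38**2 - 338 = 1444 - 338 = 1106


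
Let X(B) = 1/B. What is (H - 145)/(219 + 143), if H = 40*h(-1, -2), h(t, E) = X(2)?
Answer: -125/362 ≈ -0.34530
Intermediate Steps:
h(t, E) = ½ (h(t, E) = 1/2 = ½)
H = 20 (H = 40*(½) = 20)
(H - 145)/(219 + 143) = (20 - 145)/(219 + 143) = -125/362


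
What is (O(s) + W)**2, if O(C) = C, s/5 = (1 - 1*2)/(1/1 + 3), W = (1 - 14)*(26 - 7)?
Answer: 986049/16 ≈ 61628.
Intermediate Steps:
W = -247 (W = -13*19 = -247)
s = -5/4 (s = 5*((1 - 1*2)/(1/1 + 3)) = 5*((1 - 2)/(1 + 3)) = 5*(-1/4) = -5/4 ≈ -1.2500)
(O(s) + W)**2 = (-5/4 - 247)**2 = (-993/4)**2 = 986049/16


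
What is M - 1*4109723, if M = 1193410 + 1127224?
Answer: -1789089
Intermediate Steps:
M = 2320634
M - 1*4109723 = 2320634 - 1*4109723 = 2320634 - 4109723 = -1789089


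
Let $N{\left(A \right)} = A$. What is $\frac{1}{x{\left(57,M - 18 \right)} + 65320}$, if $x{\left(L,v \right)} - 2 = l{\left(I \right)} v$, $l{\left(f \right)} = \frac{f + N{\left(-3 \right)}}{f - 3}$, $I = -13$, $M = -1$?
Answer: $\frac{1}{65303} \approx 1.5313 \cdot 10^{-5}$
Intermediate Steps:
$l{\left(f \right)} = 1$ ($l{\left(f \right)} = \frac{f - 3}{f - 3} = \frac{-3 + f}{-3 + f} = 1$)
$x{\left(L,v \right)} = 2 + v$ ($x{\left(L,v \right)} = 2 + 1 v = 2 + v$)
$\frac{1}{x{\left(57,M - 18 \right)} + 65320} = \frac{1}{\left(2 - 19\right) + 65320} = \frac{1}{-17 + 65320} = \frac{1}{65303}$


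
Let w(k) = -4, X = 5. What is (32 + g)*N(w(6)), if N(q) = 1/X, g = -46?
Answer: -14/5 ≈ -2.8000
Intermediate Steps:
N(q) = ⅕ (N(q) = 1/5 = ⅕)
(32 + g)*N(w(6)) = (32 - 46)*(⅕) = -14*⅕ = -14/5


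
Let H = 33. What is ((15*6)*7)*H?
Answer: 20790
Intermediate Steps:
((15*6)*7)*H = ((15*6)*7)*33 = (90*7)*33 = 630*33 = 20790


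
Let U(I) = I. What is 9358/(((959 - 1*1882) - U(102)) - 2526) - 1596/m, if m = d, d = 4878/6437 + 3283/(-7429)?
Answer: -271158919262086/53641374041 ≈ -5055.0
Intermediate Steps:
d = 15105991/47820473 (d = 4878*(1/6437) + 3283*(-1/7429) = 4878/6437 - 3283/7429 = 15105991/47820473 ≈ 0.31589)
m = 15105991/47820473 ≈ 0.31589
9358/(((959 - 1*1882) - U(102)) - 2526) - 1596/m = 9358/(((959 - 1*1882) - 1*102) - 2526) - 1596/15105991/47820473 = 9358/(((959 - 1882) - 102) - 2526) - 1596*47820473/15105991 = 9358/((-923 - 102) - 2526) - 76321474908/15105991 = 9358/(-1025 - 2526) - 76321474908/15105991 = 9358/(-3551) - 76321474908/15105991 = 9358*(-1/3551) - 76321474908/15105991 = -9358/3551 - 76321474908/15105991 = -271158919262086/53641374041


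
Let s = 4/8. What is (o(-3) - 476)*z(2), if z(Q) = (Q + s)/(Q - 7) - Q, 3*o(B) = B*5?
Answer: 2405/2 ≈ 1202.5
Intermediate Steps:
o(B) = 5*B/3 (o(B) = (B*5)/3 = (5*B)/3 = 5*B/3)
s = 1/2 (s = 4*(1/8) = 1/2 ≈ 0.50000)
z(Q) = -Q + (1/2 + Q)/(-7 + Q) (z(Q) = (Q + 1/2)/(Q - 7) - Q = (1/2 + Q)/(-7 + Q) - Q = -Q + (1/2 + Q)/(-7 + Q))
(o(-3) - 476)*z(2) = ((5/3)*(-3) - 476)*((1/2 - 1*2**2 + 8*2)/(-7 + 2)) = (-5 - 476)*((1/2 - 1*4 + 16)/(-5)) = -(-481)*(1/2 - 4 + 16)/5 = -(-481)*25/(5*2) = -481*(-5/2) = 2405/2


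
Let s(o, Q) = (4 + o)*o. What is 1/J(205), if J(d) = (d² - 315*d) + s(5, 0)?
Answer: -1/22505 ≈ -4.4435e-5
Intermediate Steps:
s(o, Q) = o*(4 + o)
J(d) = 45 + d² - 315*d (J(d) = (d² - 315*d) + 5*(4 + 5) = (d² - 315*d) + 5*9 = (d² - 315*d) + 45 = 45 + d² - 315*d)
1/J(205) = 1/(45 + 205² - 315*205) = 1/(45 + 42025 - 64575) = 1/(-22505) = -1/22505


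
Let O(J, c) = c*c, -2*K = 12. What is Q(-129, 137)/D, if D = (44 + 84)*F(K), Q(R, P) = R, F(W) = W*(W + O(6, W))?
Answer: 43/7680 ≈ 0.0055990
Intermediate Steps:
K = -6 (K = -1/2*12 = -6)
O(J, c) = c**2
F(W) = W*(W + W**2)
D = -23040 (D = (44 + 84)*((-6)**2*(1 - 6)) = 128*(36*(-5)) = 128*(-180) = -23040)
Q(-129, 137)/D = -129/(-23040) = -129*(-1/23040) = 43/7680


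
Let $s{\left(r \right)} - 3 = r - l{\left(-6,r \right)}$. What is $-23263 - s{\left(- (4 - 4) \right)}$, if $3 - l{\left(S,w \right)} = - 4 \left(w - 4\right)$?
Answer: $-23279$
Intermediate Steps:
$l{\left(S,w \right)} = -13 + 4 w$ ($l{\left(S,w \right)} = 3 - - 4 \left(w - 4\right) = 3 - - 4 \left(-4 + w\right) = 3 - \left(16 - 4 w\right) = 3 + \left(-16 + 4 w\right) = -13 + 4 w$)
$s{\left(r \right)} = 16 - 3 r$ ($s{\left(r \right)} = 3 - \left(-13 + 3 r\right) = 16 - 3 r$)
$-23263 - s{\left(- (4 - 4) \right)} = -23263 - \left(16 - 3 \left(- (4 - 4)\right)\right) = -23263 - \left(16 - 3 \left(\left(-1\right) 0\right)\right) = -23263 - \left(16 - 0\right) = -23263 - \left(16 + 0\right) = -23263 - 16 = -23279$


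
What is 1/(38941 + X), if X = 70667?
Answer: 1/109608 ≈ 9.1234e-6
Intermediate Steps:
1/(38941 + X) = 1/(38941 + 70667) = 1/109608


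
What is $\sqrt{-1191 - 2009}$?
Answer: $40 i \sqrt{2} \approx 56.569 i$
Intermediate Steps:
$\sqrt{-1191 - 2009} = \sqrt{-3200} = 40 i \sqrt{2}$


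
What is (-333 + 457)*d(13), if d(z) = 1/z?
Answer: 124/13 ≈ 9.5385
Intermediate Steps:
(-333 + 457)*d(13) = (-333 + 457)/13 = 124*(1/13) = 124/13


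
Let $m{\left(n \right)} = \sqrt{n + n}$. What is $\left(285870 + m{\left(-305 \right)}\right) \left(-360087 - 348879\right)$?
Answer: $-202672110420 - 708966 i \sqrt{610} \approx -2.0267 \cdot 10^{11} - 1.751 \cdot 10^{7} i$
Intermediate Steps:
$m{\left(n \right)} = \sqrt{2} \sqrt{n}$ ($m{\left(n \right)} = \sqrt{2 n} = \sqrt{2} \sqrt{n}$)
$\left(285870 + m{\left(-305 \right)}\right) \left(-360087 - 348879\right) = \left(285870 + \sqrt{2} \sqrt{-305}\right) \left(-360087 - 348879\right) = \left(285870 + \sqrt{2} i \sqrt{305}\right) \left(-708966\right) = \left(285870 + i \sqrt{610}\right) \left(-708966\right) = -202672110420 - 708966 i \sqrt{610}$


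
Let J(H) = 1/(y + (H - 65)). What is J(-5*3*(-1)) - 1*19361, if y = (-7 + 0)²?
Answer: -19362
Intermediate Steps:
y = 49 (y = (-7)² = 49)
J(H) = 1/(-16 + H) (J(H) = 1/(49 + (H - 65)) = 1/(49 + (-65 + H)) = 1/(-16 + H))
J(-5*3*(-1)) - 1*19361 = 1/(-16 - 5*3*(-1)) - 1*19361 = 1/(-16 - 15*(-1)) - 19361 = 1/(-16 + 15) - 19361 = 1/(-1) - 19361 = -1 - 19361 = -19362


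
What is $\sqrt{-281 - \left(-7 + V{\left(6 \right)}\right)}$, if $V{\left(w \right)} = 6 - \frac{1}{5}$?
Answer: $\frac{i \sqrt{6995}}{5} \approx 16.727 i$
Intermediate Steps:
$V{\left(w \right)} = \frac{29}{5}$ ($V{\left(w \right)} = 6 - \frac{1}{5} = \frac{29}{5}$)
$\sqrt{-281 - \left(-7 + V{\left(6 \right)}\right)} = \sqrt{-281 - \left(-7 + \frac{29}{5}\right)} = \sqrt{-281 - - \frac{6}{5}} = \sqrt{-281 + \frac{6}{5}} = \sqrt{- \frac{1399}{5}} = \frac{i \sqrt{6995}}{5}$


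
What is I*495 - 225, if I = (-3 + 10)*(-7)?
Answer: -24480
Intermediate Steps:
I = -49 (I = 7*(-7) = -49)
I*495 - 225 = -49*495 - 225 = -24255 - 225 = -24480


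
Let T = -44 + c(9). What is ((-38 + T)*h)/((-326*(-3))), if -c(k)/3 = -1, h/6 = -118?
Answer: 9322/163 ≈ 57.190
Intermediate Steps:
h = -708 (h = 6*(-118) = -708)
c(k) = 3 (c(k) = -3*(-1) = 3)
T = -41 (T = -44 + 3 = -41)
((-38 + T)*h)/((-326*(-3))) = ((-38 - 41)*(-708))/((-326*(-3))) = -79*(-708)/978 = 55932*(1/978) = 9322/163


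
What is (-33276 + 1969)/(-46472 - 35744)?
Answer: 31307/82216 ≈ 0.38079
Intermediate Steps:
(-33276 + 1969)/(-46472 - 35744) = -31307/(-82216) = -31307*(-1/82216) = 31307/82216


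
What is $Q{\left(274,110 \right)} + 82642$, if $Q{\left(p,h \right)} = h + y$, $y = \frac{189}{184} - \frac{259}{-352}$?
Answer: $\frac{669974465}{8096} \approx 82754.0$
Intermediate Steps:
$y = \frac{14273}{8096}$ ($y = 189 \cdot \frac{1}{184} - - \frac{259}{352} = \frac{189}{184} + \frac{259}{352} = \frac{14273}{8096} \approx 1.763$)
$Q{\left(p,h \right)} = \frac{14273}{8096} + h$ ($Q{\left(p,h \right)} = h + \frac{14273}{8096} = \frac{14273}{8096} + h$)
$Q{\left(274,110 \right)} + 82642 = \left(\frac{14273}{8096} + 110\right) + 82642 = \frac{904833}{8096} + 82642 = \frac{669974465}{8096}$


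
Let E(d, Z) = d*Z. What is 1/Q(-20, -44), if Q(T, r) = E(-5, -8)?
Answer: 1/40 ≈ 0.025000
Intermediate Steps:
E(d, Z) = Z*d
Q(T, r) = 40 (Q(T, r) = -8*(-5) = 40)
1/Q(-20, -44) = 1/40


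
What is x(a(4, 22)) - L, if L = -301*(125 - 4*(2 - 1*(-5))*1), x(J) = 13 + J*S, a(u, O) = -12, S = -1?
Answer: 29222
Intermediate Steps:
x(J) = 13 - J (x(J) = 13 + J*(-1) = 13 - J)
L = -29197 (L = -301*(125 - 4*(2 + 5)*1) = -301*(125 - 4*7*1) = -301*(125 - 28*1) = -301*(125 - 28) = -301*97 = -29197)
x(a(4, 22)) - L = (13 - 1*(-12)) - 1*(-29197) = (13 + 12) + 29197 = 25 + 29197 = 29222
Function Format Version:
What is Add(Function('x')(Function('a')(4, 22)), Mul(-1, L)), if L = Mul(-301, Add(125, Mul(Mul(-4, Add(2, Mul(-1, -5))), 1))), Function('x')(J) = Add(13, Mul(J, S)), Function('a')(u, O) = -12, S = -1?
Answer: 29222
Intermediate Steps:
Function('x')(J) = Add(13, Mul(-1, J)) (Function('x')(J) = Add(13, Mul(J, -1)) = Add(13, Mul(-1, J)))
L = -29197 (L = Mul(-301, Add(125, Mul(Mul(-4, Add(2, 5)), 1))) = Mul(-301, Add(125, Mul(Mul(-4, 7), 1))) = Mul(-301, Add(125, Mul(-28, 1))) = Mul(-301, Add(125, -28)) = Mul(-301, 97) = -29197)
Add(Function('x')(Function('a')(4, 22)), Mul(-1, L)) = Add(Add(13, Mul(-1, -12)), Mul(-1, -29197)) = Add(Add(13, 12), 29197) = Add(25, 29197) = 29222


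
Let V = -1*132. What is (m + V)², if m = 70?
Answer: 3844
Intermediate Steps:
V = -132
(m + V)² = (70 - 132)² = (-62)² = 3844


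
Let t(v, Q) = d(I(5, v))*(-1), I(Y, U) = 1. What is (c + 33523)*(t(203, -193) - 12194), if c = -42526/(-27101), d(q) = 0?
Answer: -11078850761706/27101 ≈ -4.0880e+8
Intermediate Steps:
c = 42526/27101 (c = -42526*(-1/27101) = 42526/27101 ≈ 1.5692)
t(v, Q) = 0 (t(v, Q) = 0*(-1) = 0)
(c + 33523)*(t(203, -193) - 12194) = (42526/27101 + 33523)*(0 - 12194) = (908549349/27101)*(-12194) = -11078850761706/27101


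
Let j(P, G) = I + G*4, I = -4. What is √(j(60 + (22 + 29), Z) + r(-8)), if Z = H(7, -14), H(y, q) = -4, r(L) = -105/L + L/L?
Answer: I*√94/4 ≈ 2.4238*I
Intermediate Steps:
r(L) = 1 - 105/L (r(L) = -105/L + 1 = 1 - 105/L)
Z = -4
j(P, G) = -4 + 4*G (j(P, G) = -4 + G*4 = -4 + 4*G)
√(j(60 + (22 + 29), Z) + r(-8)) = √((-4 + 4*(-4)) + (-105 - 8)/(-8)) = √((-4 - 16) - ⅛*(-113)) = √(-20 + 113/8) = √(-47/8) = I*√94/4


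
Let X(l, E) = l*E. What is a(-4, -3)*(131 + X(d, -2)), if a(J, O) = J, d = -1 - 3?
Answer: -556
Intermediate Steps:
d = -4
X(l, E) = E*l
a(-4, -3)*(131 + X(d, -2)) = -4*(131 - 2*(-4)) = -4*(131 + 8) = -4*139 = -556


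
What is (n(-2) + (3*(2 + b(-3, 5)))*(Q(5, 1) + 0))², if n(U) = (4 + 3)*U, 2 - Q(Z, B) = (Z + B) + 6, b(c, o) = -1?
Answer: 1936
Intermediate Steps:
Q(Z, B) = -4 - B - Z (Q(Z, B) = 2 - ((Z + B) + 6) = 2 - ((B + Z) + 6) = 2 - (6 + B + Z) = 2 + (-6 - B - Z) = -4 - B - Z)
n(U) = 7*U
(n(-2) + (3*(2 + b(-3, 5)))*(Q(5, 1) + 0))² = (7*(-2) + (3*(2 - 1))*((-4 - 1*1 - 1*5) + 0))² = (-14 + (3*1)*((-4 - 1 - 5) + 0))² = (-14 + 3*(-10 + 0))² = (-14 + 3*(-10))² = (-14 - 30)² = (-44)² = 1936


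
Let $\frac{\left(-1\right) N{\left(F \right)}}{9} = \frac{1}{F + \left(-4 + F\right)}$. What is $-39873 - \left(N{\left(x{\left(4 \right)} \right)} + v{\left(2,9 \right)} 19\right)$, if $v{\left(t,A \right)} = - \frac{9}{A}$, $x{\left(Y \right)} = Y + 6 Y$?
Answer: $- \frac{2072399}{52} \approx -39854.0$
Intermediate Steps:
$x{\left(Y \right)} = 7 Y$
$N{\left(F \right)} = - \frac{9}{-4 + 2 F}$ ($N{\left(F \right)} = - \frac{9}{F + \left(-4 + F\right)} = - \frac{9}{-4 + 2 F}$)
$-39873 - \left(N{\left(x{\left(4 \right)} \right)} + v{\left(2,9 \right)} 19\right) = -39873 - \left(- \frac{9}{-4 + 2 \cdot 7 \cdot 4} + - \frac{9}{9} \cdot 19\right) = -39873 - \left(- \frac{9}{-4 + 2 \cdot 28} + \left(-9\right) \frac{1}{9} \cdot 19\right) = -39873 - \left(- \frac{9}{-4 + 56} - 19\right) = -39873 - \left(- \frac{9}{52} - 19\right) = -39873 - - \frac{997}{52} = -39873 + \frac{997}{52} = - \frac{2072399}{52}$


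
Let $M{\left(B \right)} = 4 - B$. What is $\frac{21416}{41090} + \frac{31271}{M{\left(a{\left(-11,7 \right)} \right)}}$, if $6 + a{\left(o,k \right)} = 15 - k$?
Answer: $\frac{642484111}{41090} \approx 15636.0$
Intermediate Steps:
$a{\left(o,k \right)} = 9 - k$ ($a{\left(o,k \right)} = -6 - \left(-15 + k\right) = 9 - k$)
$\frac{21416}{41090} + \frac{31271}{M{\left(a{\left(-11,7 \right)} \right)}} = \frac{21416}{41090} + \frac{31271}{4 - \left(9 - 7\right)} = 21416 \cdot \frac{1}{41090} + \frac{31271}{4 - \left(9 - 7\right)} = \frac{10708}{20545} + \frac{31271}{4 - 2} = \frac{10708}{20545} + \frac{31271}{2} = \frac{642484111}{41090}$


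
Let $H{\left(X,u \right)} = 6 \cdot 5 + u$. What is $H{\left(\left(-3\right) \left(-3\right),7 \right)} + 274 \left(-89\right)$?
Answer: $-24349$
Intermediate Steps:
$H{\left(X,u \right)} = 30 + u$
$H{\left(\left(-3\right) \left(-3\right),7 \right)} + 274 \left(-89\right) = \left(30 + 7\right) + 274 \left(-89\right) = 37 - 24386 = -24349$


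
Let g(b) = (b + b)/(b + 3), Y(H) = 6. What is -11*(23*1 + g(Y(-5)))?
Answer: -803/3 ≈ -267.67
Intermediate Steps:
g(b) = 2*b/(3 + b) (g(b) = (2*b)/(3 + b) = 2*b/(3 + b))
-11*(23*1 + g(Y(-5))) = -11*(23*1 + 2*6/(3 + 6)) = -11*(23 + 2*6/9) = -11*(23 + 2*6*(⅑)) = -11*(23 + 4/3) = -11*73/3 = -803/3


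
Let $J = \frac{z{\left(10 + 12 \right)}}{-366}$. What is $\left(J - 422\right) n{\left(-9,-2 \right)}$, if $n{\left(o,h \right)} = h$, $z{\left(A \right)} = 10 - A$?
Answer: $\frac{51480}{61} \approx 843.93$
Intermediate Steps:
$J = \frac{2}{61}$ ($J = \frac{10 - \left(10 + 12\right)}{-366} = \left(10 - 22\right) \left(- \frac{1}{366}\right) = \left(-12\right) \left(- \frac{1}{366}\right) = \frac{2}{61} \approx 0.032787$)
$\left(J - 422\right) n{\left(-9,-2 \right)} = \left(\frac{2}{61} - 422\right) \left(-2\right) = \left(- \frac{25740}{61}\right) \left(-2\right) = \frac{51480}{61}$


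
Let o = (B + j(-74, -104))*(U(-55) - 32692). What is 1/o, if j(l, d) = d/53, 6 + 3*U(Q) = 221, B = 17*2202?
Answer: -159/194146242178 ≈ -8.1897e-10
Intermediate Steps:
B = 37434
U(Q) = 215/3 (U(Q) = -2 + (1/3)*221 = -2 + 221/3 = 215/3)
j(l, d) = d/53 (j(l, d) = d*(1/53) = d/53)
o = -194146242178/159 (o = (37434 + (1/53)*(-104))*(215/3 - 32692) = (37434 - 104/53)*(-97861/3) = (1983898/53)*(-97861/3) = -194146242178/159 ≈ -1.2210e+9)
1/o = 1/(-194146242178/159) = -159/194146242178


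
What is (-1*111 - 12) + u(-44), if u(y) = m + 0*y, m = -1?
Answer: -124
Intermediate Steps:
u(y) = -1 (u(y) = -1 + 0*y = -1 + 0 = -1)
(-1*111 - 12) + u(-44) = (-1*111 - 12) - 1 = (-111 - 12) - 1 = -123 - 1 = -124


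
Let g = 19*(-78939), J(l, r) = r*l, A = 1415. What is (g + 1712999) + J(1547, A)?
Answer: 2402163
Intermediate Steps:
J(l, r) = l*r
g = -1499841
(g + 1712999) + J(1547, A) = (-1499841 + 1712999) + 1547*1415 = 213158 + 2189005 = 2402163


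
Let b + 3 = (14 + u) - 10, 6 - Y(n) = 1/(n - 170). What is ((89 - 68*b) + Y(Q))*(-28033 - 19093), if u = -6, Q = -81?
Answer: -5145499436/251 ≈ -2.0500e+7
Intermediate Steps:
Y(n) = 6 - 1/(-170 + n) (Y(n) = 6 - 1/(n - 170) = 6 - 1/(-170 + n))
b = -5 (b = -3 + ((14 - 6) - 10) = -3 + (8 - 10) = -3 - 2 = -5)
((89 - 68*b) + Y(Q))*(-28033 - 19093) = ((89 - 68*(-5)) + (-1021 + 6*(-81))/(-170 - 81))*(-28033 - 19093) = ((89 + 340) + (-1021 - 486)/(-251))*(-47126) = (429 - 1/251*(-1507))*(-47126) = (429 + 1507/251)*(-47126) = (109186/251)*(-47126) = -5145499436/251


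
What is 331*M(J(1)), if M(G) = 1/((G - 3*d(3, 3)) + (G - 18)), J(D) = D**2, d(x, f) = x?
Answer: -331/25 ≈ -13.240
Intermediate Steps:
M(G) = 1/(-27 + 2*G) (M(G) = 1/((G - 3*3) + (G - 18)) = 1/((G - 9) + (-18 + G)) = 1/((-9 + G) + (-18 + G)) = 1/(-27 + 2*G))
331*M(J(1)) = 331/(-27 + 2*1**2) = 331/(-27 + 2*1) = 331/(-27 + 2) = 331/(-25) = 331*(-1/25) = -331/25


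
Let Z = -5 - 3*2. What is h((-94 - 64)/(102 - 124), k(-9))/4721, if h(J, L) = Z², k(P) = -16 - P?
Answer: 121/4721 ≈ 0.025630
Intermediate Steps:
Z = -11 (Z = -5 - 6 = -11)
h(J, L) = 121 (h(J, L) = (-11)² = 121)
h((-94 - 64)/(102 - 124), k(-9))/4721 = 121/4721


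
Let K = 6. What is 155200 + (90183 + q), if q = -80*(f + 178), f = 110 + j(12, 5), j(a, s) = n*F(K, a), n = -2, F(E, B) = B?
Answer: 224263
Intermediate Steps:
j(a, s) = -2*a
f = 86 (f = 110 - 2*12 = 110 - 24 = 86)
q = -21120 (q = -80*(86 + 178) = -80*264 = -21120)
155200 + (90183 + q) = 155200 + (90183 - 21120) = 155200 + 69063 = 224263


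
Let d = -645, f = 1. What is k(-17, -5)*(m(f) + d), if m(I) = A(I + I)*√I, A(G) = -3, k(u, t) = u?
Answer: 11016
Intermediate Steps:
m(I) = -3*√I
k(-17, -5)*(m(f) + d) = -17*(-3*√1 - 645) = -17*(-3*1 - 645) = -17*(-3 - 645) = -17*(-648) = 11016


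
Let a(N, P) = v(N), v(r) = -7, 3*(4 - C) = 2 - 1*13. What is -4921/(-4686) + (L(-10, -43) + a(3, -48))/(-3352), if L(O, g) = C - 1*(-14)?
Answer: 342218/327239 ≈ 1.0458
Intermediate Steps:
C = 23/3 (C = 4 - (2 - 1*13)/3 = 4 - (2 - 13)/3 = 4 - ⅓*(-11) = 4 + 11/3 = 23/3 ≈ 7.6667)
a(N, P) = -7
L(O, g) = 65/3 (L(O, g) = 23/3 - 1*(-14) = 23/3 + 14 = 65/3)
-4921/(-4686) + (L(-10, -43) + a(3, -48))/(-3352) = -4921/(-4686) + (65/3 - 7)/(-3352) = -4921*(-1/4686) + (44/3)*(-1/3352) = 4921/4686 - 11/2514 = 342218/327239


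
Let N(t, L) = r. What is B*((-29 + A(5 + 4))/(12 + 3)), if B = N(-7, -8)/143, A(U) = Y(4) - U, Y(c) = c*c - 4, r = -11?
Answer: 2/15 ≈ 0.13333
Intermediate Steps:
N(t, L) = -11
Y(c) = -4 + c**2 (Y(c) = c**2 - 4 = -4 + c**2)
A(U) = 12 - U (A(U) = (-4 + 4**2) - U = (-4 + 16) - U = 12 - U)
B = -1/13 (B = -11/143 = -11*1/143 = -1/13 ≈ -0.076923)
B*((-29 + A(5 + 4))/(12 + 3)) = -(-29 + (12 - (5 + 4)))/(13*(12 + 3)) = -(-29 + (12 - 1*9))/(13*15) = -(-29 + (12 - 9))/(13*15) = -(-29 + 3)/(13*15) = -(-2)/15 = -1/13*(-26/15) = 2/15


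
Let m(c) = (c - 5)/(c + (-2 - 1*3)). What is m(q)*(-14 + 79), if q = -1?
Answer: 65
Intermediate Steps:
m(c) = 1 (m(c) = (-5 + c)/(c + (-2 - 3)) = (-5 + c)/(c - 5) = (-5 + c)/(-5 + c) = 1)
m(q)*(-14 + 79) = 1*(-14 + 79) = 1*65 = 65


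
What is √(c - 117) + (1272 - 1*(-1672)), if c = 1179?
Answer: 2944 + 3*√118 ≈ 2976.6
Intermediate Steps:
√(c - 117) + (1272 - 1*(-1672)) = √(1179 - 117) + (1272 - 1*(-1672)) = √1062 + (1272 + 1672) = 3*√118 + 2944 = 2944 + 3*√118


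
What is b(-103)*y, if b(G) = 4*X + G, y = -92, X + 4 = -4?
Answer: 12420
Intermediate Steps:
X = -8 (X = -4 - 4 = -8)
b(G) = -32 + G (b(G) = 4*(-8) + G = -32 + G)
b(-103)*y = (-32 - 103)*(-92) = -135*(-92) = 12420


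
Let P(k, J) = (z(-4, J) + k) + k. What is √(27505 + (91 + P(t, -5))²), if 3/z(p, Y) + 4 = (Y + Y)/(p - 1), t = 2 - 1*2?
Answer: √142061/2 ≈ 188.45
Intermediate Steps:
t = 0 (t = 2 - 2 = 0)
z(p, Y) = 3/(-4 + 2*Y/(-1 + p)) (z(p, Y) = 3/(-4 + (Y + Y)/(p - 1)) = 3/(-4 + (2*Y)/(-1 + p)) = 3/(-4 + 2*Y/(-1 + p)))
P(k, J) = 2*k - 15/(2*(10 + J)) (P(k, J) = (3*(-1 - 4)/(2*(2 + J - 2*(-4))) + k) + k = ((3/2)*(-5)/(2 + J + 8) + k) + k = ((3/2)*(-5)/(10 + J) + k) + k = (-15/(2*(10 + J)) + k) + k = (k - 15/(2*(10 + J))) + k = 2*k - 15/(2*(10 + J)))
√(27505 + (91 + P(t, -5))²) = √(27505 + (91 + (-15 + 4*0*(10 - 5))/(2*(10 - 5)))²) = √(27505 + (91 + (½)*(-15 + 4*0*5)/5)²) = √(27505 + (91 + (½)*(⅕)*(-15 + 0))²) = √(27505 + (91 + (½)*(⅕)*(-15))²) = √(27505 + (91 - 3/2)²) = √(27505 + (179/2)²) = √(27505 + 32041/4) = √(142061/4) = √142061/2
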